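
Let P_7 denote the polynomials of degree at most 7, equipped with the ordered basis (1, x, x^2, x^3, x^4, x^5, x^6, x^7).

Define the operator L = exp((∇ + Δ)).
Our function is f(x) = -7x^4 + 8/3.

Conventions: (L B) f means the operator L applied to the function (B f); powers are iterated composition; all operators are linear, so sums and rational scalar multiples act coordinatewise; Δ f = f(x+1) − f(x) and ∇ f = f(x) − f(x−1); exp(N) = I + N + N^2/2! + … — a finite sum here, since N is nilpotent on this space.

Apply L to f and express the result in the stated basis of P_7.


the image equals g(x) = -7x^4 - 56x^3 - 168x^2 - 280x - 664/3

order-1 term: -56x^3 - 56x
order-2 term: -168x^2 - 112
order-3 term: -224x
order-4 term: -112
the series for exp((∇ + Δ)) f terminates at order 4
exp((∇ + Δ)) f = -7x^4 - 56x^3 - 168x^2 - 280x - 664/3


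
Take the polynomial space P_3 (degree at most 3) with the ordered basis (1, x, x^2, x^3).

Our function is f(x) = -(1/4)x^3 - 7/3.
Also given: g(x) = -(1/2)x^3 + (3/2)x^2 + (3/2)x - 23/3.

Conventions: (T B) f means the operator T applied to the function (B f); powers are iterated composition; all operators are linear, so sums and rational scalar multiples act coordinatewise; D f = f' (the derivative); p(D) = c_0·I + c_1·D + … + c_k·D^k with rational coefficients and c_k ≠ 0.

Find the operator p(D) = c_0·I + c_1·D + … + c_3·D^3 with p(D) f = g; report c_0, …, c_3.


p(D) = 2·I − 2·D − D^2 + 2·D^3, i.e. c_0 = 2, c_1 = -2, c_2 = -1, c_3 = 2

D^0 f = -(1/4)x^3 - 7/3
D^1 f = -(3/4)x^2
D^2 f = -(3/2)x
D^3 f = -3/2
matching coefficients of g against c_0 f + c_1 Df + … from the top degree down determines the c_i
solution: c_0 = 2, c_1 = -2, c_2 = -1, c_3 = 2


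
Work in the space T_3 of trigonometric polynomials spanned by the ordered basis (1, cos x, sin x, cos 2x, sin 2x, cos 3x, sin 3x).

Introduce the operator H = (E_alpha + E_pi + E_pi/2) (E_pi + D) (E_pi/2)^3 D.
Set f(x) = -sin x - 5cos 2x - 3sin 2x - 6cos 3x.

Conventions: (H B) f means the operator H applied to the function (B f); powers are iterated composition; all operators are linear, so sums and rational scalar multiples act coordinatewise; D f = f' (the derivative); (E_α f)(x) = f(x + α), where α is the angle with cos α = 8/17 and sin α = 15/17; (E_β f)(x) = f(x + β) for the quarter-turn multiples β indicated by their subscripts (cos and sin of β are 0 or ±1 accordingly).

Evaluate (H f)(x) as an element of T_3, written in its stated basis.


g(x) = (41/17)cos x + (23/17)sin x - (178/17)cos 2x + (406/17)sin 2x + (468450/4913)cos 3x + (431910/4913)sin 3x

D f = -cos x - 6cos 2x + 10sin 2x + 18sin 3x
E_pi/2 D f = sin x + 6cos 2x - 10sin 2x - 18cos 3x
E_pi/2 E_pi/2 D f = cos x - 6cos 2x + 10sin 2x - 18sin 3x
E_pi/2 E_pi/2 E_pi/2 D f = -sin x + 6cos 2x - 10sin 2x + 18cos 3x
E_pi (E_pi/2)^3 D f = sin x + 6cos 2x - 10sin 2x - 18cos 3x
D (E_pi/2)^3 D f = -cos x - 20cos 2x - 12sin 2x - 54sin 3x
(E_pi + D) (E_pi/2)^3 D f = -cos x + sin x - 14cos 2x - 22sin 2x - 18cos 3x - 54sin 3x
E_alpha ((E_pi + D) (E_pi/2)^3 D) f = (7/17)cos x + (23/17)sin x - (178/17)cos 2x + (406/17)sin 2x + (114714/4913)cos 3x + (255042/4913)sin 3x
E_pi ((E_pi + D) (E_pi/2)^3 D) f = cos x - sin x - 14cos 2x - 22sin 2x + 18cos 3x + 54sin 3x
E_pi/2 ((E_pi + D) (E_pi/2)^3 D) f = cos x + sin x + 14cos 2x + 22sin 2x + 54cos 3x - 18sin 3x
(E_alpha + E_pi + E_pi/2) ((E_pi + D) (E_pi/2)^3 D) f = (41/17)cos x + (23/17)sin x - (178/17)cos 2x + (406/17)sin 2x + (468450/4913)cos 3x + (431910/4913)sin 3x


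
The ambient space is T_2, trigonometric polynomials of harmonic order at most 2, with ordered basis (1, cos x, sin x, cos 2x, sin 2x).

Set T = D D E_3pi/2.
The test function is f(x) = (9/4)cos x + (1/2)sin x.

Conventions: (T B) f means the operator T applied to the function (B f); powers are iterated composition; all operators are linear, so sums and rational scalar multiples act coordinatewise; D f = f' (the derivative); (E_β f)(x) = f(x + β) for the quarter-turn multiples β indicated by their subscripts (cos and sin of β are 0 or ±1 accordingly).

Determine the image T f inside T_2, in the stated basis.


the result is g(x) = (1/2)cos x - (9/4)sin x

E_3pi/2 f = -(1/2)cos x + (9/4)sin x
D E_3pi/2 f = (9/4)cos x + (1/2)sin x
D D E_3pi/2 f = (1/2)cos x - (9/4)sin x


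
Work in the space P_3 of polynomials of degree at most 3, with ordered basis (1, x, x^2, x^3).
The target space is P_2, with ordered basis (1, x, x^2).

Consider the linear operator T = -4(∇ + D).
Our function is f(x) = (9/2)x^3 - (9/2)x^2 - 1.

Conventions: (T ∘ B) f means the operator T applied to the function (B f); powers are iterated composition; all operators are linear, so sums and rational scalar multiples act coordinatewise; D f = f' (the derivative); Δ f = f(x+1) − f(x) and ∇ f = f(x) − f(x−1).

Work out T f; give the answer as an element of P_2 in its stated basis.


∇ f = (27/2)x^2 - (45/2)x + 9
D f = (27/2)x^2 - 9x
(∇ + D) f = 27x^2 - (63/2)x + 9
(-4(∇ + D)) f = -108x^2 + 126x - 36

the result is g(x) = -108x^2 + 126x - 36


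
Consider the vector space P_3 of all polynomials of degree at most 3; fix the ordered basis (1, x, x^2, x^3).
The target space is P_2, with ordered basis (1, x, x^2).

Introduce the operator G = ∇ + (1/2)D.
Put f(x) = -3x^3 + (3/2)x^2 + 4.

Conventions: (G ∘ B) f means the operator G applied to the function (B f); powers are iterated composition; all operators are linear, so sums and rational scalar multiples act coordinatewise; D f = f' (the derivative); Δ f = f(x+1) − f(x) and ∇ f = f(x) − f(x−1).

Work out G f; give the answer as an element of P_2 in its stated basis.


∇ f = -9x^2 + 12x - 9/2
D f = -9x^2 + 3x
((1/2)D) f = -(9/2)x^2 + (3/2)x
(∇ + (1/2)D) f = -(27/2)x^2 + (27/2)x - 9/2

g(x) = -(27/2)x^2 + (27/2)x - 9/2


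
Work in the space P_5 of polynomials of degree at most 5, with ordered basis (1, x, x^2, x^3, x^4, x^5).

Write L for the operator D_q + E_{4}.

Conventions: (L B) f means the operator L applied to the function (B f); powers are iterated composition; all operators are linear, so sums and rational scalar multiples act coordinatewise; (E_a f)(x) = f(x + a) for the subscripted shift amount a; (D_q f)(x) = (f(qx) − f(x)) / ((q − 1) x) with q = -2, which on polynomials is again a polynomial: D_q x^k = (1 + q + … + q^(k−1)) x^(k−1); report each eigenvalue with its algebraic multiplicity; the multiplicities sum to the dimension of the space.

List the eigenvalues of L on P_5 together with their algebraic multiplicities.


image of 1: 1
image of x: x + 5
image of x^2: x^2 + 7x + 16
image of x^3: x^3 + 15x^2 + 48x + 64
image of x^4: x^4 + 11x^3 + 96x^2 + 256x + 256
image of x^5: x^5 + 31x^4 + 160x^3 + 640x^2 + 1280x + 1024
the matrix is upper triangular; its diagonal is (1, 1, 1, 1, 1, 1)
for a triangular matrix the eigenvalues are the diagonal entries, with algebraic multiplicity their repetition count

λ = 1 (multiplicity 6)


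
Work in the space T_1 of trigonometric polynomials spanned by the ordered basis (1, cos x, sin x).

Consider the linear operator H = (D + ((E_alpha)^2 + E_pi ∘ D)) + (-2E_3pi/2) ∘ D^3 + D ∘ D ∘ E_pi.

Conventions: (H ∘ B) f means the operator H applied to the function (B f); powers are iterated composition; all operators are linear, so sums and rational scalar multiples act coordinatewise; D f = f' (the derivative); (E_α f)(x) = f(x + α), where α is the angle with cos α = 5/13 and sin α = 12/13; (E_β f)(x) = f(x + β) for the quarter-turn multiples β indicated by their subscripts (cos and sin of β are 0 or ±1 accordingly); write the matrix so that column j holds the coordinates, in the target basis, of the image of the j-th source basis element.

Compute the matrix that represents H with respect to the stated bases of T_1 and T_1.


the matrix is [[1, 0, 0]; [0, 388/169, 120/169]; [0, -120/169, 388/169]] (rows listed top to bottom)

image of 1: 1
image of cos x: (388/169)cos x - (120/169)sin x
image of sin x: (120/169)cos x + (388/169)sin x
each image's coordinates form column j of the matrix


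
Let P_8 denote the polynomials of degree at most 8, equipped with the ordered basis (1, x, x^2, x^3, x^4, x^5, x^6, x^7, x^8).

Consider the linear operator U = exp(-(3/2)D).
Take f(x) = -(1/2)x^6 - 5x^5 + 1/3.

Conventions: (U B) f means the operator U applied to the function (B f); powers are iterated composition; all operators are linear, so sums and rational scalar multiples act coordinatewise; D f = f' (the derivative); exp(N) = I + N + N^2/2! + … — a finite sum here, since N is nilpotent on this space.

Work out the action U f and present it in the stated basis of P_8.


the result is g(x) = -(1/2)x^6 - (1/2)x^5 + (165/8)x^4 - (315/4)x^3 + (4185/32)x^2 - (3321/32)x + 12521/384

order-1 term: (9/2)x^5 + (75/2)x^4
order-2 term: -(135/8)x^4 - (225/2)x^3
order-3 term: (135/4)x^3 + (675/4)x^2
order-4 term: -(1215/32)x^2 - (2025/16)x
order-5 term: (729/32)x + 1215/32
order-6 term: -729/128
the series for exp(-(3/2)D) f terminates at order 6
exp(-(3/2)D) f = -(1/2)x^6 - (1/2)x^5 + (165/8)x^4 - (315/4)x^3 + (4185/32)x^2 - (3321/32)x + 12521/384


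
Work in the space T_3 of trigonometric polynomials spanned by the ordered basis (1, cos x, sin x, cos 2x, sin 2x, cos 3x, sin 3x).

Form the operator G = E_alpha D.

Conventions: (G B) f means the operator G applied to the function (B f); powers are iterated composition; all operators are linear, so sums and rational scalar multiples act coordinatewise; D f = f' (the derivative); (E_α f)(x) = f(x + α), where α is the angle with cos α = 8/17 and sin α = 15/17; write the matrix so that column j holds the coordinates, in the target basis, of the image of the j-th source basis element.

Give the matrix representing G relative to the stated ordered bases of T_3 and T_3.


image of 1: 0
image of cos x: -(15/17)cos x - (8/17)sin x
image of sin x: (8/17)cos x - (15/17)sin x
image of cos 2x: -(480/289)cos 2x + (322/289)sin 2x
image of sin 2x: -(322/289)cos 2x - (480/289)sin 2x
image of cos 3x: (1485/4913)cos 3x + (14664/4913)sin 3x
image of sin 3x: -(14664/4913)cos 3x + (1485/4913)sin 3x
each image's coordinates form column j of the matrix

the matrix is [[0, 0, 0, 0, 0, 0, 0]; [0, -15/17, 8/17, 0, 0, 0, 0]; [0, -8/17, -15/17, 0, 0, 0, 0]; [0, 0, 0, -480/289, -322/289, 0, 0]; [0, 0, 0, 322/289, -480/289, 0, 0]; [0, 0, 0, 0, 0, 1485/4913, -14664/4913]; [0, 0, 0, 0, 0, 14664/4913, 1485/4913]] (rows listed top to bottom)


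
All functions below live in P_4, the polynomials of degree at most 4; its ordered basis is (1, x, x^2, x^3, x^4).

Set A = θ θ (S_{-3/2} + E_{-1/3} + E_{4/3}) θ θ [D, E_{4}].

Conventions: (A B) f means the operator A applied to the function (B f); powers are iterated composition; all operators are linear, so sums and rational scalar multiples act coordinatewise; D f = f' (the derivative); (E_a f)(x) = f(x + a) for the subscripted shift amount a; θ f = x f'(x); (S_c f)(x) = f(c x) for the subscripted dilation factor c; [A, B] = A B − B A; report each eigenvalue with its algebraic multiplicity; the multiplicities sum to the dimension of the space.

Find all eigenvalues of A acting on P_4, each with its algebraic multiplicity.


λ = 0 (multiplicity 5)

image of 1: 0
image of x: 0
image of x^2: 0
image of x^3: 0
image of x^4: 0
the matrix is upper triangular; its diagonal is (0, 0, 0, 0, 0)
for a triangular matrix the eigenvalues are the diagonal entries, with algebraic multiplicity their repetition count


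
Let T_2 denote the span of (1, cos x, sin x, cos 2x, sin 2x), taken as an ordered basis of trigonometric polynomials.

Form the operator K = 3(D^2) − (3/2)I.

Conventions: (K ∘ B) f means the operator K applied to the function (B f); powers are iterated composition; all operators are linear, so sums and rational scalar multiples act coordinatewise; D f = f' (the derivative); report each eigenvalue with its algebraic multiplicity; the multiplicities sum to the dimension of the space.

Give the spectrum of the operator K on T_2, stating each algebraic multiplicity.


image of 1: -3/2
image of cos x: -(9/2)cos x
image of sin x: -(9/2)sin x
image of cos 2x: -(27/2)cos 2x
image of sin 2x: -(27/2)sin 2x
the matrix is diagonal; its diagonal is (-3/2, -9/2, -9/2, -27/2, -27/2)
for a triangular matrix the eigenvalues are the diagonal entries, with algebraic multiplicity their repetition count

λ = -27/2 (multiplicity 2), λ = -9/2 (multiplicity 2), λ = -3/2 (multiplicity 1)


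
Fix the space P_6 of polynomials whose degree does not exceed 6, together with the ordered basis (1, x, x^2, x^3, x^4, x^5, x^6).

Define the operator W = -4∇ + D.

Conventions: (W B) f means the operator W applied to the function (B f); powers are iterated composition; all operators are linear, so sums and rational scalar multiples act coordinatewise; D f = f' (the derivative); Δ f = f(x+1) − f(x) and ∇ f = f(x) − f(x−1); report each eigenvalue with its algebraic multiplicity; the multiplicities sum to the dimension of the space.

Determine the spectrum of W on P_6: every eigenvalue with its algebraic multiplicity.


λ = 0 (multiplicity 7)

image of 1: 0
image of x: -3
image of x^2: -6x + 4
image of x^3: -9x^2 + 12x - 4
image of x^4: -12x^3 + 24x^2 - 16x + 4
image of x^5: -15x^4 + 40x^3 - 40x^2 + 20x - 4
image of x^6: -18x^5 + 60x^4 - 80x^3 + 60x^2 - 24x + 4
the matrix is upper triangular; its diagonal is (0, 0, 0, 0, 0, 0, 0)
for a triangular matrix the eigenvalues are the diagonal entries, with algebraic multiplicity their repetition count


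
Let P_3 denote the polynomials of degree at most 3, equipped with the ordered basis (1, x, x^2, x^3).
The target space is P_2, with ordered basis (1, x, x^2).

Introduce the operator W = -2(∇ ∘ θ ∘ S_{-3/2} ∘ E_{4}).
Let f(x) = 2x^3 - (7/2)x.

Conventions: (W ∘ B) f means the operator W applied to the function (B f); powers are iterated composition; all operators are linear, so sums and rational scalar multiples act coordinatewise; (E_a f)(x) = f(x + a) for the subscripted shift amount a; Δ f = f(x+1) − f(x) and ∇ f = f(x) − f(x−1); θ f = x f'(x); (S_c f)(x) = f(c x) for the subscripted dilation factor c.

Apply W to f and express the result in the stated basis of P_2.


E_{4} f = 2x^3 + 24x^2 + (185/2)x + 114
S_{-3/2} E_{4} f = -(27/4)x^3 + 54x^2 - (555/4)x + 114
θ (S_{-3/2} ∘ E_{4}) f = -(81/4)x^3 + 108x^2 - (555/4)x
∇ θ (S_{-3/2} ∘ E_{4}) f = -(243/4)x^2 + (1107/4)x - 267
(-2(∇ ∘ θ ∘ S_{-3/2} ∘ E_{4})) f = (243/2)x^2 - (1107/2)x + 534

g(x) = (243/2)x^2 - (1107/2)x + 534


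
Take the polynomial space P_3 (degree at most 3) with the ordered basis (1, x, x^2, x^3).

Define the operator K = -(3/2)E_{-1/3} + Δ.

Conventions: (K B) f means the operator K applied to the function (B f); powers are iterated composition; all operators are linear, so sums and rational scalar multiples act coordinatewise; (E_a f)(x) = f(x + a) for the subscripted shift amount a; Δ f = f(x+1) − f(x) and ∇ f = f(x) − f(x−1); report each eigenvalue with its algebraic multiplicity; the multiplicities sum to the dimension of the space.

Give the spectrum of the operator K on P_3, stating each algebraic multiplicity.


image of 1: -3/2
image of x: -(3/2)x + 3/2
image of x^2: -(3/2)x^2 + 3x + 5/6
image of x^3: -(3/2)x^3 + (9/2)x^2 + (5/2)x + 19/18
the matrix is upper triangular; its diagonal is (-3/2, -3/2, -3/2, -3/2)
for a triangular matrix the eigenvalues are the diagonal entries, with algebraic multiplicity their repetition count

λ = -3/2 (multiplicity 4)


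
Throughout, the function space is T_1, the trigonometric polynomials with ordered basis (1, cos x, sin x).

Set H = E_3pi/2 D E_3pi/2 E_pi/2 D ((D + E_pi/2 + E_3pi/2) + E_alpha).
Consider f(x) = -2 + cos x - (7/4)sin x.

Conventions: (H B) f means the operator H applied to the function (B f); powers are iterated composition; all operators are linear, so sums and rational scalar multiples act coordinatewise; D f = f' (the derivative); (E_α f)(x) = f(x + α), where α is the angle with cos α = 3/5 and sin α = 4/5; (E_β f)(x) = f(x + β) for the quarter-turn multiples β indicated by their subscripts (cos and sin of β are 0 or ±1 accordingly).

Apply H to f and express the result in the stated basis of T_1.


the image equals g(x) = -(57/20)cos x + (51/20)sin x

D f = -(7/4)cos x - sin x
E_pi/2 f = -2 - (7/4)cos x - sin x
E_3pi/2 f = -2 + (7/4)cos x + sin x
(D + E_pi/2 + E_3pi/2) f = -4 - (7/4)cos x - sin x
E_alpha f = -2 - (4/5)cos x - (37/20)sin x
((D + E_pi/2 + E_3pi/2) + E_alpha) f = -6 - (51/20)cos x - (57/20)sin x
D ((D + E_pi/2 + E_3pi/2) + E_alpha) f = -(57/20)cos x + (51/20)sin x
E_pi/2 D ((D + E_pi/2 + E_3pi/2) + E_alpha) f = (51/20)cos x + (57/20)sin x
E_3pi/2 (E_pi/2 D) ((D + E_pi/2 + E_3pi/2) + E_alpha) f = -(57/20)cos x + (51/20)sin x
D E_3pi/2 (E_pi/2 D) ((D + E_pi/2 + E_3pi/2) + E_alpha) f = (51/20)cos x + (57/20)sin x
E_3pi/2 D E_3pi/2 (E_pi/2 D) ((D + E_pi/2 + E_3pi/2) + E_alpha) f = -(57/20)cos x + (51/20)sin x


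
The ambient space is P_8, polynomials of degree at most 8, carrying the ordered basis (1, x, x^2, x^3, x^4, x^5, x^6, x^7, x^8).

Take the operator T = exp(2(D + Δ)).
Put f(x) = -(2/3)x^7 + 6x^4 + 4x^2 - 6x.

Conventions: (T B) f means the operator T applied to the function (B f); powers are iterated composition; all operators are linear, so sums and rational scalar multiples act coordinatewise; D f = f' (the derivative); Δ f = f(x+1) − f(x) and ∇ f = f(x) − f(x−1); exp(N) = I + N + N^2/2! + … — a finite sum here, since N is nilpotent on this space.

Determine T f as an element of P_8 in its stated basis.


order-1 term: -(56/3)x^6 - 28x^5 - (140/3)x^4 + (148/3)x^3 + 44x^2 + (212/3)x - 16/3
order-2 term: -224x^5 - 560x^4 - (3080/3)x^3 - 544x^2 - (344/3)x + 424/3
order-3 term: -(4480/3)x^4 - 4480x^3 - 7840x^2 - 5744x - 5168/3
order-4 term: -(17920/3)x^3 - 17920x^2 - (76160/3)x - 37952/3
order-5 term: -14336x^2 - 35840x - 89600/3
order-6 term: -(57344/3)x - 28672
order-7 term: -32768/3
the series for exp(2(D + Δ)) f terminates at order 7
exp(2(D + Δ)) f = -(2/3)x^7 - (56/3)x^6 - 252x^5 - 2094x^4 - (34292/3)x^3 - 40592x^2 - (258406/3)x - 251096/3

the image equals g(x) = -(2/3)x^7 - (56/3)x^6 - 252x^5 - 2094x^4 - (34292/3)x^3 - 40592x^2 - (258406/3)x - 251096/3


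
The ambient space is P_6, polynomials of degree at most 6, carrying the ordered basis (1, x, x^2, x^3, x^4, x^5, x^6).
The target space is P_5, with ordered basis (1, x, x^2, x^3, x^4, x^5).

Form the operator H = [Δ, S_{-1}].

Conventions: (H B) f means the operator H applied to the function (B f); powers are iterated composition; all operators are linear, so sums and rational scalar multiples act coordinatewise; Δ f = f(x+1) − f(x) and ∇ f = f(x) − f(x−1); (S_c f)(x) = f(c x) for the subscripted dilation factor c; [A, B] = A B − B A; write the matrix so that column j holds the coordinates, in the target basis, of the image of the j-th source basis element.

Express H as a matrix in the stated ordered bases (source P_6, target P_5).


the matrix is [[0, -2, 0, -2, 0, -2, 0]; [0, 0, 4, 0, 8, 0, 12]; [0, 0, 0, -6, 0, -20, 0]; [0, 0, 0, 0, 8, 0, 40]; [0, 0, 0, 0, 0, -10, 0]; [0, 0, 0, 0, 0, 0, 12]] (rows listed top to bottom)

image of 1: 0
image of x: -2
image of x^2: 4x
image of x^3: -6x^2 - 2
image of x^4: 8x^3 + 8x
image of x^5: -10x^4 - 20x^2 - 2
image of x^6: 12x^5 + 40x^3 + 12x
each image's coordinates form column j of the matrix


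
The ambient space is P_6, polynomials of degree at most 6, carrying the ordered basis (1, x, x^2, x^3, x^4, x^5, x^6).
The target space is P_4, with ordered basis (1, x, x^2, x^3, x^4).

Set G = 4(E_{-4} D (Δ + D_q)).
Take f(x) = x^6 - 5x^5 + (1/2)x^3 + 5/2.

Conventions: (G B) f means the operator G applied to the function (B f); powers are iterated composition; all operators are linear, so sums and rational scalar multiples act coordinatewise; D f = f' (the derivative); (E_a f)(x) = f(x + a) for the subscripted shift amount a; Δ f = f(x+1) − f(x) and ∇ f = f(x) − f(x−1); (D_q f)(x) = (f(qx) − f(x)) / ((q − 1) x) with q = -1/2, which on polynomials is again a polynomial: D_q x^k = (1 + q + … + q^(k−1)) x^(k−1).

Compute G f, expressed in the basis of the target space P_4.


g(x) = (1065/8)x^4 - 2345x^3 + 15000x^2 - 41785x + 43070

Δ f = 6x^5 - 10x^4 - 30x^3 - (67/2)x^2 - (35/2)x - 7/2
D_q f = (21/32)x^5 - (55/16)x^4 + (3/8)x^2
(Δ + D_q) f = (213/32)x^5 - (215/16)x^4 - 30x^3 - (265/8)x^2 - (35/2)x - 7/2
D (Δ + D_q) f = (1065/32)x^4 - (215/4)x^3 - 90x^2 - (265/4)x - 35/2
E_{-4} D (Δ + D_q) f = (1065/32)x^4 - (2345/4)x^3 + 3750x^2 - (41785/4)x + 21535/2
(4(E_{-4} D (Δ + D_q))) f = (1065/8)x^4 - 2345x^3 + 15000x^2 - 41785x + 43070


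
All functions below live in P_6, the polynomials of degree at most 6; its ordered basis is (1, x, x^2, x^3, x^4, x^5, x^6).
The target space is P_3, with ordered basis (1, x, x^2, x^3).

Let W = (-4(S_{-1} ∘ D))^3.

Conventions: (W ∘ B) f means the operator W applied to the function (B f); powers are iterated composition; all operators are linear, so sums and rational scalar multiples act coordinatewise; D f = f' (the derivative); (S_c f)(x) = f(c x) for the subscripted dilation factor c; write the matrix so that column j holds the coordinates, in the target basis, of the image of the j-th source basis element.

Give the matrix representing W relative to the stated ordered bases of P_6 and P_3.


image of 1: 0
image of x: 0
image of x^2: 0
image of x^3: 384
image of x^4: -1536x
image of x^5: 3840x^2
image of x^6: -7680x^3
each image's coordinates form column j of the matrix

the matrix is [[0, 0, 0, 384, 0, 0, 0]; [0, 0, 0, 0, -1536, 0, 0]; [0, 0, 0, 0, 0, 3840, 0]; [0, 0, 0, 0, 0, 0, -7680]] (rows listed top to bottom)


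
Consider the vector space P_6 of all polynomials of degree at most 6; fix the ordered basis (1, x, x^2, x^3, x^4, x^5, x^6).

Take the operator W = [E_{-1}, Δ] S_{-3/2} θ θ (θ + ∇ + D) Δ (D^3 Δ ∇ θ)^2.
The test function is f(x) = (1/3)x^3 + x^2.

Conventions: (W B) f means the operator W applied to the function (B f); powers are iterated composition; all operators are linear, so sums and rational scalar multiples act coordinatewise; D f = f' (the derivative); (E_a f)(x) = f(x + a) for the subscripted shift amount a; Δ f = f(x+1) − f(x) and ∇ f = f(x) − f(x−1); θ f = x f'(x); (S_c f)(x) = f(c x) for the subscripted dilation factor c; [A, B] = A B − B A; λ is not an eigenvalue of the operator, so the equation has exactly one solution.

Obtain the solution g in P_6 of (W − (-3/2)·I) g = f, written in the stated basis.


write g with unknown coordinates in the stated basis and equate coefficients in (W − (-3/2)·I) g = f
solving from the highest basis element down gives g = (2/9)x^3 + (2/3)x^2
check: W g = 0
so W g − (-3/2)·g = (1/3)x^3 + x^2 = f ✓

the result is g(x) = (2/9)x^3 + (2/3)x^2


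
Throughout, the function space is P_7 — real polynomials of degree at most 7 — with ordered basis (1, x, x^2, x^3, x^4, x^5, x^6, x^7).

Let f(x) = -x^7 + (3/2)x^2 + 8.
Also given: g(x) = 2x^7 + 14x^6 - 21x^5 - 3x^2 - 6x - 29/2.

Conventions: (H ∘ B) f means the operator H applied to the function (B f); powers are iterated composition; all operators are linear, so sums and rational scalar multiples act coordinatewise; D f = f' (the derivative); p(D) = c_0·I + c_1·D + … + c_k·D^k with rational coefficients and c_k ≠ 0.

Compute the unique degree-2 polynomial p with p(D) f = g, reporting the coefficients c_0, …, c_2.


D^0 f = -x^7 + (3/2)x^2 + 8
D^1 f = -7x^6 + 3x
D^2 f = -42x^5 + 3
matching coefficients of g against c_0 f + c_1 Df + … from the top degree down determines the c_i
solution: c_0 = -2, c_1 = -2, c_2 = 1/2

c_0 = -2, c_1 = -2, c_2 = 1/2


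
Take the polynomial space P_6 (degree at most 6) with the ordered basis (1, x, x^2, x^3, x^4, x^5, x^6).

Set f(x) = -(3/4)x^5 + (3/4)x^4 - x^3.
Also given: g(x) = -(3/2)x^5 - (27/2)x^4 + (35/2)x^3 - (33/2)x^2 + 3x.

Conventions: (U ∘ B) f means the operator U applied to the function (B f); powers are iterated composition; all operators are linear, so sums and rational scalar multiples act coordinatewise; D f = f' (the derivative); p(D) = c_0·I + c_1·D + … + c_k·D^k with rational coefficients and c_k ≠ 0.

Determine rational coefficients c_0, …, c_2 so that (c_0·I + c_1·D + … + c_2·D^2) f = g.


D^0 f = -(3/4)x^5 + (3/4)x^4 - x^3
D^1 f = -(15/4)x^4 + 3x^3 - 3x^2
D^2 f = -15x^3 + 9x^2 - 6x
matching coefficients of g against c_0 f + c_1 Df + … from the top degree down determines the c_i
solution: c_0 = 2, c_1 = 4, c_2 = -1/2

p(D) = 2·I + 4·D − (1/2)·D^2, i.e. c_0 = 2, c_1 = 4, c_2 = -1/2


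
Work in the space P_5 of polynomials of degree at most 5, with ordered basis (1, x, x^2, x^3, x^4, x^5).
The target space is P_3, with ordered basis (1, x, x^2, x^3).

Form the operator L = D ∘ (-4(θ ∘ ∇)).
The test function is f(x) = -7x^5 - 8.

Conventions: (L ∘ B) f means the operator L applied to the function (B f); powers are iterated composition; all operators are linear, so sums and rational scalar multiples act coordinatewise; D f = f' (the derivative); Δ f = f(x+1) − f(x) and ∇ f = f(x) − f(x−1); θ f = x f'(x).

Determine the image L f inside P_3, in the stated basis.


∇ f = -35x^4 + 70x^3 - 70x^2 + 35x - 7
θ ∇ f = -140x^4 + 210x^3 - 140x^2 + 35x
(-4(θ ∘ ∇)) f = 560x^4 - 840x^3 + 560x^2 - 140x
D (-4(θ ∘ ∇)) f = 2240x^3 - 2520x^2 + 1120x - 140

the image equals g(x) = 2240x^3 - 2520x^2 + 1120x - 140


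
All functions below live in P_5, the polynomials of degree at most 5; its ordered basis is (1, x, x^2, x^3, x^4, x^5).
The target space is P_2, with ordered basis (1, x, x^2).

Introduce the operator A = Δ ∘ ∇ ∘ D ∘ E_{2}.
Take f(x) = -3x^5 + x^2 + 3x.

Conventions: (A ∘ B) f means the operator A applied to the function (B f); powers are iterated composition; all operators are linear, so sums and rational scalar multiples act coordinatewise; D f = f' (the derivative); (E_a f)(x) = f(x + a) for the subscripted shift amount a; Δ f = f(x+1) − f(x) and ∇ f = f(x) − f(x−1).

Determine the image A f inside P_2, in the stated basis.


E_{2} f = -3x^5 - 30x^4 - 120x^3 - 239x^2 - 233x - 86
D E_{2} f = -15x^4 - 120x^3 - 360x^2 - 478x - 233
∇ D E_{2} f = -60x^3 - 270x^2 - 420x - 223
Δ ∇ D E_{2} f = -180x^2 - 720x - 750

the result is g(x) = -180x^2 - 720x - 750


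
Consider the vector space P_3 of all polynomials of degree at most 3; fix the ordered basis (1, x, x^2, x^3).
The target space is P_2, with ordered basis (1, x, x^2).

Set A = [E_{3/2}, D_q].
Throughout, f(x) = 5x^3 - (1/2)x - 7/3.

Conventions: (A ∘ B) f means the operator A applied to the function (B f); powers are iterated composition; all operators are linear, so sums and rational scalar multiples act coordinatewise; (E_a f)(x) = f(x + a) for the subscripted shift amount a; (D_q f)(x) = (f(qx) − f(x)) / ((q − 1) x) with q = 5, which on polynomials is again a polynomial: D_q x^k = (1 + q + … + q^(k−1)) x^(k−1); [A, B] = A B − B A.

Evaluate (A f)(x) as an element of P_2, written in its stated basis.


the result is g(x) = 330x + 315

D_q f = 155x^2 - 1/2
E_{3/2} D_q f = 155x^2 + 465x + 1393/4
E_{3/2} f = 5x^3 + (45/2)x^2 + (133/4)x + 331/24
D_q E_{3/2} f = 155x^2 + 135x + 133/4
[E_{3/2}, D_q] f = 330x + 315


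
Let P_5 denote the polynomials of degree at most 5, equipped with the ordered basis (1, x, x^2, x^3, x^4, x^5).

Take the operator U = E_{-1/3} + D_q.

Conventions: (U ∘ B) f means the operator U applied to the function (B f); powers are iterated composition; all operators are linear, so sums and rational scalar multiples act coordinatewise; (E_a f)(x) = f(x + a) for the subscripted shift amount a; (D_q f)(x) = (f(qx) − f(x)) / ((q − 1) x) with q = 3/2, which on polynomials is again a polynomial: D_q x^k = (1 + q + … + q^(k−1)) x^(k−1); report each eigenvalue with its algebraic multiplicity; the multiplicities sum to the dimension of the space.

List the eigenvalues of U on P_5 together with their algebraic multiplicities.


λ = 1 (multiplicity 6)

image of 1: 1
image of x: x + 2/3
image of x^2: x^2 + (11/6)x + 1/9
image of x^3: x^3 + (15/4)x^2 + (1/3)x - 1/27
image of x^4: x^4 + (163/24)x^3 + (2/3)x^2 - (4/27)x + 1/81
image of x^5: x^5 + (553/48)x^4 + (10/9)x^3 - (10/27)x^2 + (5/81)x - 1/243
the matrix is upper triangular; its diagonal is (1, 1, 1, 1, 1, 1)
for a triangular matrix the eigenvalues are the diagonal entries, with algebraic multiplicity their repetition count


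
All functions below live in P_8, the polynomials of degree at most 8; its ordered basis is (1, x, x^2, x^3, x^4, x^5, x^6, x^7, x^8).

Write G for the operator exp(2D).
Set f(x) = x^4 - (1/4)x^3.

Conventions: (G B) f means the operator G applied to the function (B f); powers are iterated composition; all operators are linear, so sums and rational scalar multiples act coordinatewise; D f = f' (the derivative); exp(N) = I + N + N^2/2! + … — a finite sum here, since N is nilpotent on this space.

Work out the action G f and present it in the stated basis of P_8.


order-1 term: 8x^3 - (3/2)x^2
order-2 term: 24x^2 - 3x
order-3 term: 32x - 2
order-4 term: 16
the series for exp(2D) f terminates at order 4
exp(2D) f = x^4 + (31/4)x^3 + (45/2)x^2 + 29x + 14

g(x) = x^4 + (31/4)x^3 + (45/2)x^2 + 29x + 14


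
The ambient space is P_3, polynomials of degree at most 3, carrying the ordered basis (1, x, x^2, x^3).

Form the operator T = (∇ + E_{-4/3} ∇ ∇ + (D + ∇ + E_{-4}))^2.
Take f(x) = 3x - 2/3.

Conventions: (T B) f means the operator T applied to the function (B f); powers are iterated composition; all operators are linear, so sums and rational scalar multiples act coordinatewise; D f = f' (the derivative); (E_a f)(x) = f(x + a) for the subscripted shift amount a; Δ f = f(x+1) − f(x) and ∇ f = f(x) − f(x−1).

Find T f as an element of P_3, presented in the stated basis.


g(x) = 3x - 20/3

∇ f = 3
∇ f = 3
∇ ∇ f = 0
E_{-4/3} ∇ ∇ f = 0
D f = 3
∇ f = 3
E_{-4} f = 3x - 38/3
(D + ∇ + E_{-4}) f = 3x - 20/3
(∇ + E_{-4/3} ∇ ∇ + (D + ∇ + E_{-4})) f = 3x - 11/3
∇ (∇ + E_{-4/3} ∇ ∇ + (D + ∇ + E_{-4})) f = 3
∇ (∇ + E_{-4/3} ∇ ∇ + (D + ∇ + E_{-4})) f = 3
∇ ∇ (∇ + E_{-4/3} ∇ ∇ + (D + ∇ + E_{-4})) f = 0
E_{-4/3} ∇ ∇ (∇ + E_{-4/3} ∇ ∇ + (D + ∇ + E_{-4})) f = 0
D (∇ + E_{-4/3} ∇ ∇ + (D + ∇ + E_{-4})) f = 3
∇ (∇ + E_{-4/3} ∇ ∇ + (D + ∇ + E_{-4})) f = 3
E_{-4} (∇ + E_{-4/3} ∇ ∇ + (D + ∇ + E_{-4})) f = 3x - 47/3
(D + ∇ + E_{-4}) (∇ + E_{-4/3} ∇ ∇ + (D + ∇ + E_{-4})) f = 3x - 29/3
(∇ + E_{-4/3} ∇ ∇ + (D + ∇ + E_{-4})) (∇ + E_{-4/3} ∇ ∇ + (D + ∇ + E_{-4})) f = 3x - 20/3


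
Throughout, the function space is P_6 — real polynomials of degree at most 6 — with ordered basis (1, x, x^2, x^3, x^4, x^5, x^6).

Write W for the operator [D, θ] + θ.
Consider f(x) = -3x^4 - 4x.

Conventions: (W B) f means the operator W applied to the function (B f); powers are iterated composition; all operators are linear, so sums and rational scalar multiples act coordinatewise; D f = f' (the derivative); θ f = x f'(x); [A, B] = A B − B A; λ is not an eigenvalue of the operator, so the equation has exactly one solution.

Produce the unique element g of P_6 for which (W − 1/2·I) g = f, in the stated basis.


write g with unknown coordinates in the stated basis and equate coefficients in (W − 1/2·I) g = f
solving from the highest basis element down gives g = -(6/7)x^4 + (48/35)x^3 - (96/35)x^2 + (104/35)x + 208/35
check: W g = -(24/7)x^4 + (24/35)x^3 - (48/35)x^2 - (88/35)x + 104/35
so W g − 1/2·g = -3x^4 - 4x = f ✓

the result is g(x) = -(6/7)x^4 + (48/35)x^3 - (96/35)x^2 + (104/35)x + 208/35


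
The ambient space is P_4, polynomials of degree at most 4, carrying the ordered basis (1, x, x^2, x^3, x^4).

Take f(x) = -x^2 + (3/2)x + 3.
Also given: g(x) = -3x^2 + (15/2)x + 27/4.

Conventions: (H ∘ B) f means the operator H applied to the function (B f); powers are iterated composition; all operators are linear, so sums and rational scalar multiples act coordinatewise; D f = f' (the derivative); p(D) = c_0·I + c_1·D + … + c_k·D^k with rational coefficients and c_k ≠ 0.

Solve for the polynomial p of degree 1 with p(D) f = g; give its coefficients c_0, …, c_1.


D^0 f = -x^2 + (3/2)x + 3
D^1 f = -2x + 3/2
matching coefficients of g against c_0 f + c_1 Df + … from the top degree down determines the c_i
solution: c_0 = 3, c_1 = -3/2

p(D) = 3·I − (3/2)·D, i.e. c_0 = 3, c_1 = -3/2


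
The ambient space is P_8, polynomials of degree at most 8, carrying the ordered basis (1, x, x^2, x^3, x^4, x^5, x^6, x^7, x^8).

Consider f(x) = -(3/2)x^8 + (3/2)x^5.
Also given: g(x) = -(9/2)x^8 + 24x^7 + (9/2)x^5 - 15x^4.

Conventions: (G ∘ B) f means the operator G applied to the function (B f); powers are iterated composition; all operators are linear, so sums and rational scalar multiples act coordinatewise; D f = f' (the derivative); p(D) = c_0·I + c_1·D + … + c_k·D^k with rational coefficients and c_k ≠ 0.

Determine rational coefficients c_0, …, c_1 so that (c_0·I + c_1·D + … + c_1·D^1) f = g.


D^0 f = -(3/2)x^8 + (3/2)x^5
D^1 f = -12x^7 + (15/2)x^4
matching coefficients of g against c_0 f + c_1 Df + … from the top degree down determines the c_i
solution: c_0 = 3, c_1 = -2

c_0 = 3, c_1 = -2


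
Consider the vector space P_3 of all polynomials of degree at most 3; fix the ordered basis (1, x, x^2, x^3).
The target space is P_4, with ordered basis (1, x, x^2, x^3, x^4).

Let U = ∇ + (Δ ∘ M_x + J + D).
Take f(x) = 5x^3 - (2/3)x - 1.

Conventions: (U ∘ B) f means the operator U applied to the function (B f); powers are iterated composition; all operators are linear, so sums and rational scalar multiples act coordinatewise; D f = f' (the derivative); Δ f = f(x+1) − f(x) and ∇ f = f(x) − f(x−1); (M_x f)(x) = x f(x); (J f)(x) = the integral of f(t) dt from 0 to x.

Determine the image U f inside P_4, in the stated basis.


the image equals g(x) = (5/4)x^4 + 20x^3 + (179/3)x^2 + (8/3)x + 7

∇ f = 15x^2 - 15x + 13/3
M_x f = 5x^4 - (2/3)x^2 - x
Δ M_x f = 20x^3 + 30x^2 + (56/3)x + 10/3
J f = (5/4)x^4 - (1/3)x^2 - x
D f = 15x^2 - 2/3
(Δ ∘ M_x + J + D) f = (5/4)x^4 + 20x^3 + (134/3)x^2 + (53/3)x + 8/3
(∇ + (Δ ∘ M_x + J + D)) f = (5/4)x^4 + 20x^3 + (179/3)x^2 + (8/3)x + 7


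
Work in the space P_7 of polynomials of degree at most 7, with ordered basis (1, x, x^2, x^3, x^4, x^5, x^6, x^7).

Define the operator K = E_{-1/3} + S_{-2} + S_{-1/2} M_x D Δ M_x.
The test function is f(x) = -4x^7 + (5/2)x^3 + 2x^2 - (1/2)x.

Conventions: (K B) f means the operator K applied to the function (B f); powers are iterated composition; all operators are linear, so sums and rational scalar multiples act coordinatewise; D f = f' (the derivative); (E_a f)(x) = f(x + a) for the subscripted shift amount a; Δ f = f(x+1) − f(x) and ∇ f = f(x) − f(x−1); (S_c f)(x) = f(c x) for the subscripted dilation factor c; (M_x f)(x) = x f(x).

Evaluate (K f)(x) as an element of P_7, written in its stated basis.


g(x) = (2039/4)x^7 - (7/6)x^6 + (77/3)x^5 - (1750/27)x^4 + (19771/324)x^3 - (3050/81)x^2 + (12337/1458)x + 652/2187

E_{-1/3} f = -4x^7 + (28/3)x^6 - (28/3)x^5 + (140/27)x^4 + (125/162)x^3 - (25/162)x^2 - (757/729)x + 652/2187
S_{-2} f = 512x^7 - 20x^3 + 8x^2 + x
M_x f = -4x^8 + (5/2)x^4 + 2x^3 - (1/2)x^2
Δ M_x f = -32x^7 - 112x^6 - 224x^5 - 280x^4 - 214x^3 - 91x^2 - 17x
D Δ M_x f = -224x^6 - 672x^5 - 1120x^4 - 1120x^3 - 642x^2 - 182x - 17
M_x (D Δ M_x) f = -224x^7 - 672x^6 - 1120x^5 - 1120x^4 - 642x^3 - 182x^2 - 17x
S_{-1/2} M_x (D Δ M_x) f = (7/4)x^7 - (21/2)x^6 + 35x^5 - 70x^4 + (321/4)x^3 - (91/2)x^2 + (17/2)x
(E_{-1/3} + S_{-2} + S_{-1/2} M_x D Δ M_x) f = (2039/4)x^7 - (7/6)x^6 + (77/3)x^5 - (1750/27)x^4 + (19771/324)x^3 - (3050/81)x^2 + (12337/1458)x + 652/2187


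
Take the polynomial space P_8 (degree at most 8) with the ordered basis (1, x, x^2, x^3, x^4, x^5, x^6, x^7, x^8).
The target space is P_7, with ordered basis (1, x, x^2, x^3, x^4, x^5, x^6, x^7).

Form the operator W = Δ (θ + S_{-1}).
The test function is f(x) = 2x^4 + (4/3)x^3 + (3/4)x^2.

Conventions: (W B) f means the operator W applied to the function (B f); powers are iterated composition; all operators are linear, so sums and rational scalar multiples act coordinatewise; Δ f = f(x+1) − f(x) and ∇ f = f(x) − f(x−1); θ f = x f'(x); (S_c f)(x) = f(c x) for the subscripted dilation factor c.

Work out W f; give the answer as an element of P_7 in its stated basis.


θ f = 8x^4 + 4x^3 + (3/2)x^2
S_{-1} f = 2x^4 - (4/3)x^3 + (3/4)x^2
(θ + S_{-1}) f = 10x^4 + (8/3)x^3 + (9/4)x^2
Δ (θ + S_{-1}) f = 40x^3 + 68x^2 + (105/2)x + 179/12

the result is g(x) = 40x^3 + 68x^2 + (105/2)x + 179/12


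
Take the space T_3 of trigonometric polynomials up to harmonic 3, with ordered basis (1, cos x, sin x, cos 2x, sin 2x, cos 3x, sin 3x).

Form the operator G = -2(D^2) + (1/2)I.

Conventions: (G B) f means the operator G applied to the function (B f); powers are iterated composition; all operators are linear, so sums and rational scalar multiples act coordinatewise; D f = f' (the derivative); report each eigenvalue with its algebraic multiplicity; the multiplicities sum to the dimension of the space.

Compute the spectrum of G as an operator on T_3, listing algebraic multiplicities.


λ = 1/2 (multiplicity 1), λ = 5/2 (multiplicity 2), λ = 17/2 (multiplicity 2), λ = 37/2 (multiplicity 2)

image of 1: 1/2
image of cos x: (5/2)cos x
image of sin x: (5/2)sin x
image of cos 2x: (17/2)cos 2x
image of sin 2x: (17/2)sin 2x
image of cos 3x: (37/2)cos 3x
image of sin 3x: (37/2)sin 3x
the matrix is diagonal; its diagonal is (1/2, 5/2, 5/2, 17/2, 17/2, 37/2, 37/2)
for a triangular matrix the eigenvalues are the diagonal entries, with algebraic multiplicity their repetition count


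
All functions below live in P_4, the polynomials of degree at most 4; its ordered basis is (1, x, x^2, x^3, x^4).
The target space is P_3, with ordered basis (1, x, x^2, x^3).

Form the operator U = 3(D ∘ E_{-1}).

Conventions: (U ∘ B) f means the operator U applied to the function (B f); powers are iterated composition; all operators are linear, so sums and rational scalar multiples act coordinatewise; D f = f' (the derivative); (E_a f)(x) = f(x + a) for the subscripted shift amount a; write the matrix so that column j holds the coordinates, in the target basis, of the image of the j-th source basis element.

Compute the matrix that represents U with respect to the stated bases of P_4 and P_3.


image of 1: 0
image of x: 3
image of x^2: 6x - 6
image of x^3: 9x^2 - 18x + 9
image of x^4: 12x^3 - 36x^2 + 36x - 12
each image's coordinates form column j of the matrix

the matrix is [[0, 3, -6, 9, -12]; [0, 0, 6, -18, 36]; [0, 0, 0, 9, -36]; [0, 0, 0, 0, 12]] (rows listed top to bottom)


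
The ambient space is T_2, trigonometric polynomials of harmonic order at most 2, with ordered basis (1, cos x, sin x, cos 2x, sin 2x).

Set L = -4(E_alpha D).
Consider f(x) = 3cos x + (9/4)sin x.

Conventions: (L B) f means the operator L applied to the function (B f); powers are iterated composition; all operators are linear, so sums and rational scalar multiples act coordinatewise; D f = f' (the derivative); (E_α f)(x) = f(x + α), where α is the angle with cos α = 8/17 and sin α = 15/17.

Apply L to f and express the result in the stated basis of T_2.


g(x) = (108/17)cos x + (231/17)sin x

D f = (9/4)cos x - 3sin x
E_alpha D f = -(27/17)cos x - (231/68)sin x
(-4(E_alpha D)) f = (108/17)cos x + (231/17)sin x


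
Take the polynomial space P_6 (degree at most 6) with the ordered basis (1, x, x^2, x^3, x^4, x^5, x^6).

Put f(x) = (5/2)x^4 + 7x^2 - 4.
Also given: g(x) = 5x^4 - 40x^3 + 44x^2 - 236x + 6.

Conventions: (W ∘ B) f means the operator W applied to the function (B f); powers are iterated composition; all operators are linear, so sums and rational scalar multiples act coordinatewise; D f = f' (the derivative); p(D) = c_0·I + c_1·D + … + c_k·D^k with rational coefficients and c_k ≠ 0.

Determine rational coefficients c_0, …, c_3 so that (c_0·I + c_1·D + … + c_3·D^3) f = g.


p(D) = 2·I − 4·D + D^2 − 3·D^3, i.e. c_0 = 2, c_1 = -4, c_2 = 1, c_3 = -3

D^0 f = (5/2)x^4 + 7x^2 - 4
D^1 f = 10x^3 + 14x
D^2 f = 30x^2 + 14
D^3 f = 60x
matching coefficients of g against c_0 f + c_1 Df + … from the top degree down determines the c_i
solution: c_0 = 2, c_1 = -4, c_2 = 1, c_3 = -3
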